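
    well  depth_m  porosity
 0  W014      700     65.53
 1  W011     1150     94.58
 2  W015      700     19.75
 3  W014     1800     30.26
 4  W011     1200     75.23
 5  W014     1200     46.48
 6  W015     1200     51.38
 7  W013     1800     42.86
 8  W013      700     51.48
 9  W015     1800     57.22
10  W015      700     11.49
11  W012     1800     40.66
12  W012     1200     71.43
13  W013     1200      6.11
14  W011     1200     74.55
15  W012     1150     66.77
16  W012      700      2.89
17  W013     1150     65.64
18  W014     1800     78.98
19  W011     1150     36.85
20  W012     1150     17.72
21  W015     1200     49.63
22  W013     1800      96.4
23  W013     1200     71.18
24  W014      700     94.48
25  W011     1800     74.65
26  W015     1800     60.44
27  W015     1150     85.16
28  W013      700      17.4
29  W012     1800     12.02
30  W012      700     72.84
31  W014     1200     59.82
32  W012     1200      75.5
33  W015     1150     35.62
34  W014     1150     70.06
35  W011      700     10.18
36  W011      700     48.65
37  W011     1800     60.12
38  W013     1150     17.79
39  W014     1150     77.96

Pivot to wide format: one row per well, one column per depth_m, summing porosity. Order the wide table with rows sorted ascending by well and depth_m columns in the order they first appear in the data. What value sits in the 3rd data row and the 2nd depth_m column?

With rows sorted ascending by well, row 3 is well=W013. depth_m columns in first-appearance order: 700, 1150, 1800, 1200; column 2 is 1150.
Long rows with well=W013, depth_m=1150: 65.64 + 17.79 = 83.43.

83.43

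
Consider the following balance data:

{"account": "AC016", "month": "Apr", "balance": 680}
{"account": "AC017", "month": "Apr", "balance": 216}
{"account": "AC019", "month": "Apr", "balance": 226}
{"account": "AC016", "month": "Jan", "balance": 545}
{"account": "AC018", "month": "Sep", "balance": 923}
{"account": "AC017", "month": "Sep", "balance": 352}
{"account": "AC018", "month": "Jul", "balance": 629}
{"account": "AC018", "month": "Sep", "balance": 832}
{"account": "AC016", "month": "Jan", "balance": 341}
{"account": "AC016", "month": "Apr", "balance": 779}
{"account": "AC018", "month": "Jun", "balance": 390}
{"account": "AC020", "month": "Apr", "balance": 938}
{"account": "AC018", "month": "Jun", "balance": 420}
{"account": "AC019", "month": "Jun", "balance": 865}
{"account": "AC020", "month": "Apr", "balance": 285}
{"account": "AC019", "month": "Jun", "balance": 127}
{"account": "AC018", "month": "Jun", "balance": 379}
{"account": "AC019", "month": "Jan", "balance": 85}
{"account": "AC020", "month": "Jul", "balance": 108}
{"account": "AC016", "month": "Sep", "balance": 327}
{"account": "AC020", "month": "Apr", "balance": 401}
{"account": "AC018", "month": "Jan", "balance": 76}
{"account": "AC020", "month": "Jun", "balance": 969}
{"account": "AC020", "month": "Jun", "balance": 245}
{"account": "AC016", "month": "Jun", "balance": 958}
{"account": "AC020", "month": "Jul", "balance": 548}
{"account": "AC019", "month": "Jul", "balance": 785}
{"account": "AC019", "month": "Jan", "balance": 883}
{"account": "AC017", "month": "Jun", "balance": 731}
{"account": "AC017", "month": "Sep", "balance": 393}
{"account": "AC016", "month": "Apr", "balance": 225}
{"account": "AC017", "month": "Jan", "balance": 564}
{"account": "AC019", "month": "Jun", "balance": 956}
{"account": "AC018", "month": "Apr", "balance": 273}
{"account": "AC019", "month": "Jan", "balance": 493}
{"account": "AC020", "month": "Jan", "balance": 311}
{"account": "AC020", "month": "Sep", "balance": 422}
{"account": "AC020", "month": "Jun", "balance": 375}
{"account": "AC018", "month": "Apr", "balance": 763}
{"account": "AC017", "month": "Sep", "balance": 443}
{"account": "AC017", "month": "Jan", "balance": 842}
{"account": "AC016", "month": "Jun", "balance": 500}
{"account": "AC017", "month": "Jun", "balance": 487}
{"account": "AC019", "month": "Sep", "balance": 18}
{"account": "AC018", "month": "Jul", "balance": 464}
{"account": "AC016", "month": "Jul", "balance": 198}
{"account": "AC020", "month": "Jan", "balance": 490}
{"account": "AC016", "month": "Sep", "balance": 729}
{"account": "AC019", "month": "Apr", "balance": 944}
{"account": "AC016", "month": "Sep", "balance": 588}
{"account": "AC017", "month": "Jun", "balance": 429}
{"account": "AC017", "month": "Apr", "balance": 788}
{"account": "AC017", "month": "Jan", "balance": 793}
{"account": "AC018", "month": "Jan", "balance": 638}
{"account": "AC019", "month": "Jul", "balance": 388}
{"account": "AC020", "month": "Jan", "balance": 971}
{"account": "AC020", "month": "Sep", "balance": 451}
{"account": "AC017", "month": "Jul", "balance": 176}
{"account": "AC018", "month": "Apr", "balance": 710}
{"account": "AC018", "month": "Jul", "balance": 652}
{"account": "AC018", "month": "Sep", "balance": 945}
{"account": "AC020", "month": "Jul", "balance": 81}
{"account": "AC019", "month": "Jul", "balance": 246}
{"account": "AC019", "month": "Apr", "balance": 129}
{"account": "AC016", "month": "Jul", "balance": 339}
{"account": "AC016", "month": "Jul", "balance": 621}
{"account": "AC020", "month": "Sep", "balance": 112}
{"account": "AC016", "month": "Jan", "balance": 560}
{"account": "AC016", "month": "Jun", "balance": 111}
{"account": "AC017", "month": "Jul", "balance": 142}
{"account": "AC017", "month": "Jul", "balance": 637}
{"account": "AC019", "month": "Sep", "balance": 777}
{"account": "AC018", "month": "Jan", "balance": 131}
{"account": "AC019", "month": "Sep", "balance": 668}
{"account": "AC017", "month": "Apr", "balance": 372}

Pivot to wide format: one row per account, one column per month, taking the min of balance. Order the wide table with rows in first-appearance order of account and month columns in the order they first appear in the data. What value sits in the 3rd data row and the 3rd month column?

With rows in first-appearance order of account, row 3 is account=AC019. month columns in first-appearance order: Apr, Jan, Sep, Jul, Jun; column 3 is Sep.
Long rows with account=AC019, month=Sep: min(18, 777, 668) = 18.

18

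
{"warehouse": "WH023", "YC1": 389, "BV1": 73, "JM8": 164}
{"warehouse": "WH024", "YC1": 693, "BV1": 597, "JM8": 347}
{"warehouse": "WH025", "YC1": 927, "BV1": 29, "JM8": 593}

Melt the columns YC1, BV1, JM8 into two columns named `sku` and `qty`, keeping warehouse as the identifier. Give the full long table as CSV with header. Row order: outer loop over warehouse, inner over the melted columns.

warehouse,sku,qty
WH023,YC1,389
WH023,BV1,73
WH023,JM8,164
WH024,YC1,693
WH024,BV1,597
WH024,JM8,347
WH025,YC1,927
WH025,BV1,29
WH025,JM8,593

Each (warehouse, column) pair becomes one row: 3 × 3 = 9 rows.
For example, (WH023, YC1) → qty=389.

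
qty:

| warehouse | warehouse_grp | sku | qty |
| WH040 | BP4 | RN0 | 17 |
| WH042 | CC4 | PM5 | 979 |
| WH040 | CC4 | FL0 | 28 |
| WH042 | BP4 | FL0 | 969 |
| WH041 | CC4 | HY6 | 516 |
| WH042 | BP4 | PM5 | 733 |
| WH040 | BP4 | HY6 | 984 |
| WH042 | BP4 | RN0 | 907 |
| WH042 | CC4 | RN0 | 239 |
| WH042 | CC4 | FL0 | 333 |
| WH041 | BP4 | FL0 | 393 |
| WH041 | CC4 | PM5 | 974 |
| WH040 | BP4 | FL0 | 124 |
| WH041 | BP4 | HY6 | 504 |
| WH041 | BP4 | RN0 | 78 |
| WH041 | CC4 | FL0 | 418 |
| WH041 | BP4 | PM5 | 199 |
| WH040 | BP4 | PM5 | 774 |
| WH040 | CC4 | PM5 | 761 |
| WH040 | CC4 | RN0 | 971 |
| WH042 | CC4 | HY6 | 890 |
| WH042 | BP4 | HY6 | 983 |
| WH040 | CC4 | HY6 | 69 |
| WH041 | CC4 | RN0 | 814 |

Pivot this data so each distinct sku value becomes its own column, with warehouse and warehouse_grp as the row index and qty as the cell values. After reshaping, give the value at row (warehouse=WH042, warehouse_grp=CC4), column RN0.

239

Wide layout: rows indexed by warehouse and warehouse_grp, columns are the 4 distinct sku values (RN0, PM5, FL0, HY6).
Cell (warehouse=WH042, warehouse_grp=CC4, sku=RN0) draws from the long row where warehouse=WH042, warehouse_grp=CC4 and sku=RN0, which has qty=239.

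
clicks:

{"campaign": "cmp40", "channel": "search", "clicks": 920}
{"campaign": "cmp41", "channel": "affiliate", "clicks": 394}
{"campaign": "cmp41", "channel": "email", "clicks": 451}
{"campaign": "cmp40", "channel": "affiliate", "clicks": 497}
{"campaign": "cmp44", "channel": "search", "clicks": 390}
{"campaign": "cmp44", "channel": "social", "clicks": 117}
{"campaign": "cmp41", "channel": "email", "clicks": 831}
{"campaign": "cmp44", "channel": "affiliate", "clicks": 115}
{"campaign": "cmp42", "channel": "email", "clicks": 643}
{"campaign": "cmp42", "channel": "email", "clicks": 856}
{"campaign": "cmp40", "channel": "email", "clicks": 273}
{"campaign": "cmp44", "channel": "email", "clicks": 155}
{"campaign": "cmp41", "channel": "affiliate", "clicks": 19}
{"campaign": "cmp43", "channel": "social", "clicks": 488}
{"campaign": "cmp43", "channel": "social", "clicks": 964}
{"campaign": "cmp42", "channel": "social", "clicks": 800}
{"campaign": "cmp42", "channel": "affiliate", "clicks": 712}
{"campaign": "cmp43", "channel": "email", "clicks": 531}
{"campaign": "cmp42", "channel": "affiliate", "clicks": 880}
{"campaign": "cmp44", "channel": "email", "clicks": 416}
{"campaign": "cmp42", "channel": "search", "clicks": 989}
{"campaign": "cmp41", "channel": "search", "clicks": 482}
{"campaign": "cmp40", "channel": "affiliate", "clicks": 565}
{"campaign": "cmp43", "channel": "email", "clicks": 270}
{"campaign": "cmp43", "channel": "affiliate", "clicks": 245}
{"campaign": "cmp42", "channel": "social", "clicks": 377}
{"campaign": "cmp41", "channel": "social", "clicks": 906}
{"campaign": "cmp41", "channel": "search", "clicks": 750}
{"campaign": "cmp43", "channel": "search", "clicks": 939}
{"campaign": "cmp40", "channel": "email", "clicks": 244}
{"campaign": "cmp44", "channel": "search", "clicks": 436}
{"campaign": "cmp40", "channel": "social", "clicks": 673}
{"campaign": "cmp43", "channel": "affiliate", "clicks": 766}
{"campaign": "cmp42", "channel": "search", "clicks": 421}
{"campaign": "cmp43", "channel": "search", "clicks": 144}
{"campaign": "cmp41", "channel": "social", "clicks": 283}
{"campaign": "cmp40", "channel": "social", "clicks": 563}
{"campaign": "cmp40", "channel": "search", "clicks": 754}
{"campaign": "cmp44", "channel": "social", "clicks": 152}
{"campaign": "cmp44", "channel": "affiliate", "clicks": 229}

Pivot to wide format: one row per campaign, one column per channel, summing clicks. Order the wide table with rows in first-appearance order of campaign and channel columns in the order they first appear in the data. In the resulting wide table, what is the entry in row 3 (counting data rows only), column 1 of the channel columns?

With rows in first-appearance order of campaign, row 3 is campaign=cmp44. channel columns in first-appearance order: search, affiliate, email, social; column 1 is search.
Long rows with campaign=cmp44, channel=search: 390 + 436 = 826.

826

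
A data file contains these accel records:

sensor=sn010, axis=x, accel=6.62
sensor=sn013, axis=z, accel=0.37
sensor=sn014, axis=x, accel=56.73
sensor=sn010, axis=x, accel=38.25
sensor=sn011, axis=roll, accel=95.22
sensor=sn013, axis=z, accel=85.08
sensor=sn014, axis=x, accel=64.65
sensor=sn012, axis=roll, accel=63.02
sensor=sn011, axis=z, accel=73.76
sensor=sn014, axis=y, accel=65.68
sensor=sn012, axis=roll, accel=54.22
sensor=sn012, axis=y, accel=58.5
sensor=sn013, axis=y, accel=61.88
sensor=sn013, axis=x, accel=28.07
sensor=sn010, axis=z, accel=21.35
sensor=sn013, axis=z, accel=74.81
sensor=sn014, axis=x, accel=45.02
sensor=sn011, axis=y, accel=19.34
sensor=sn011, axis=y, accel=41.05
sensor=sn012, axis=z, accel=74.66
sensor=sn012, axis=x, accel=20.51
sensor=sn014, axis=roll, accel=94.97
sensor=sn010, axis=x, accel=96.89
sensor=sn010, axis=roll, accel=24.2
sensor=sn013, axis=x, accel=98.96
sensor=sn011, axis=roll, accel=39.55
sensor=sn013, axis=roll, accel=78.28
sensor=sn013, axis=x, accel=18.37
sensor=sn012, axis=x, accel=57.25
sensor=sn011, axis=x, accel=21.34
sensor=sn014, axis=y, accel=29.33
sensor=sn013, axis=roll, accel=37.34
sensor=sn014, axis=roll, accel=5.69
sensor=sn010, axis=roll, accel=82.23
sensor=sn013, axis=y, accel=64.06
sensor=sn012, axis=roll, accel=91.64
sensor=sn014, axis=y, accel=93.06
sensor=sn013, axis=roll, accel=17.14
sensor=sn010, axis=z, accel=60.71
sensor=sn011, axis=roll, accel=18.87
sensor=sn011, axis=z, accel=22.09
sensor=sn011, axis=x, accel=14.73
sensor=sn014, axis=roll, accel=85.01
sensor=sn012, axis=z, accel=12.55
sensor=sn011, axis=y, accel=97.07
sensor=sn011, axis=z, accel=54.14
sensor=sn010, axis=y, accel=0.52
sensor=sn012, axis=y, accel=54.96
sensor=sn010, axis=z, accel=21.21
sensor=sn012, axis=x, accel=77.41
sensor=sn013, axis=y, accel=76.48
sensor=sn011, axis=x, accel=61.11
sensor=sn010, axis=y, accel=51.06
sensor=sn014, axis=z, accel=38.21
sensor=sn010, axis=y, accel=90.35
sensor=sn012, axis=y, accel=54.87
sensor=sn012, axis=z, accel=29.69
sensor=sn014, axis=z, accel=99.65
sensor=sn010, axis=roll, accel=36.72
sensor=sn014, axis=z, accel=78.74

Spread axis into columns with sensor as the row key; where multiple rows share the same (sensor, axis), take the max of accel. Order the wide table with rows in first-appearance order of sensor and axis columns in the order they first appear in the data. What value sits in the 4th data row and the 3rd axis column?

95.22

With rows in first-appearance order of sensor, row 4 is sensor=sn011. axis columns in first-appearance order: x, z, roll, y; column 3 is roll.
Long rows with sensor=sn011, axis=roll: max(95.22, 39.55, 18.87) = 95.22.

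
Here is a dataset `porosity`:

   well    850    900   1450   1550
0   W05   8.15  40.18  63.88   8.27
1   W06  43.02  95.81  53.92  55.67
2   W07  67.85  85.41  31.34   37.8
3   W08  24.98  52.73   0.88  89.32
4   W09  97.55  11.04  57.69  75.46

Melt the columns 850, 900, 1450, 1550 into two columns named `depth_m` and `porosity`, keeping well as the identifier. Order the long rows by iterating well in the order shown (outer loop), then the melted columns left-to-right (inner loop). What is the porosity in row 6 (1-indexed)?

95.81

20 rows total (5 × 4). Row 6: index ⌊(6-1)/4⌋ = 1 into well → W06; (6-1) mod 4 = 1 into the melted columns → 900.
So row 6 is (W06, 900, 95.81); porosity = 95.81.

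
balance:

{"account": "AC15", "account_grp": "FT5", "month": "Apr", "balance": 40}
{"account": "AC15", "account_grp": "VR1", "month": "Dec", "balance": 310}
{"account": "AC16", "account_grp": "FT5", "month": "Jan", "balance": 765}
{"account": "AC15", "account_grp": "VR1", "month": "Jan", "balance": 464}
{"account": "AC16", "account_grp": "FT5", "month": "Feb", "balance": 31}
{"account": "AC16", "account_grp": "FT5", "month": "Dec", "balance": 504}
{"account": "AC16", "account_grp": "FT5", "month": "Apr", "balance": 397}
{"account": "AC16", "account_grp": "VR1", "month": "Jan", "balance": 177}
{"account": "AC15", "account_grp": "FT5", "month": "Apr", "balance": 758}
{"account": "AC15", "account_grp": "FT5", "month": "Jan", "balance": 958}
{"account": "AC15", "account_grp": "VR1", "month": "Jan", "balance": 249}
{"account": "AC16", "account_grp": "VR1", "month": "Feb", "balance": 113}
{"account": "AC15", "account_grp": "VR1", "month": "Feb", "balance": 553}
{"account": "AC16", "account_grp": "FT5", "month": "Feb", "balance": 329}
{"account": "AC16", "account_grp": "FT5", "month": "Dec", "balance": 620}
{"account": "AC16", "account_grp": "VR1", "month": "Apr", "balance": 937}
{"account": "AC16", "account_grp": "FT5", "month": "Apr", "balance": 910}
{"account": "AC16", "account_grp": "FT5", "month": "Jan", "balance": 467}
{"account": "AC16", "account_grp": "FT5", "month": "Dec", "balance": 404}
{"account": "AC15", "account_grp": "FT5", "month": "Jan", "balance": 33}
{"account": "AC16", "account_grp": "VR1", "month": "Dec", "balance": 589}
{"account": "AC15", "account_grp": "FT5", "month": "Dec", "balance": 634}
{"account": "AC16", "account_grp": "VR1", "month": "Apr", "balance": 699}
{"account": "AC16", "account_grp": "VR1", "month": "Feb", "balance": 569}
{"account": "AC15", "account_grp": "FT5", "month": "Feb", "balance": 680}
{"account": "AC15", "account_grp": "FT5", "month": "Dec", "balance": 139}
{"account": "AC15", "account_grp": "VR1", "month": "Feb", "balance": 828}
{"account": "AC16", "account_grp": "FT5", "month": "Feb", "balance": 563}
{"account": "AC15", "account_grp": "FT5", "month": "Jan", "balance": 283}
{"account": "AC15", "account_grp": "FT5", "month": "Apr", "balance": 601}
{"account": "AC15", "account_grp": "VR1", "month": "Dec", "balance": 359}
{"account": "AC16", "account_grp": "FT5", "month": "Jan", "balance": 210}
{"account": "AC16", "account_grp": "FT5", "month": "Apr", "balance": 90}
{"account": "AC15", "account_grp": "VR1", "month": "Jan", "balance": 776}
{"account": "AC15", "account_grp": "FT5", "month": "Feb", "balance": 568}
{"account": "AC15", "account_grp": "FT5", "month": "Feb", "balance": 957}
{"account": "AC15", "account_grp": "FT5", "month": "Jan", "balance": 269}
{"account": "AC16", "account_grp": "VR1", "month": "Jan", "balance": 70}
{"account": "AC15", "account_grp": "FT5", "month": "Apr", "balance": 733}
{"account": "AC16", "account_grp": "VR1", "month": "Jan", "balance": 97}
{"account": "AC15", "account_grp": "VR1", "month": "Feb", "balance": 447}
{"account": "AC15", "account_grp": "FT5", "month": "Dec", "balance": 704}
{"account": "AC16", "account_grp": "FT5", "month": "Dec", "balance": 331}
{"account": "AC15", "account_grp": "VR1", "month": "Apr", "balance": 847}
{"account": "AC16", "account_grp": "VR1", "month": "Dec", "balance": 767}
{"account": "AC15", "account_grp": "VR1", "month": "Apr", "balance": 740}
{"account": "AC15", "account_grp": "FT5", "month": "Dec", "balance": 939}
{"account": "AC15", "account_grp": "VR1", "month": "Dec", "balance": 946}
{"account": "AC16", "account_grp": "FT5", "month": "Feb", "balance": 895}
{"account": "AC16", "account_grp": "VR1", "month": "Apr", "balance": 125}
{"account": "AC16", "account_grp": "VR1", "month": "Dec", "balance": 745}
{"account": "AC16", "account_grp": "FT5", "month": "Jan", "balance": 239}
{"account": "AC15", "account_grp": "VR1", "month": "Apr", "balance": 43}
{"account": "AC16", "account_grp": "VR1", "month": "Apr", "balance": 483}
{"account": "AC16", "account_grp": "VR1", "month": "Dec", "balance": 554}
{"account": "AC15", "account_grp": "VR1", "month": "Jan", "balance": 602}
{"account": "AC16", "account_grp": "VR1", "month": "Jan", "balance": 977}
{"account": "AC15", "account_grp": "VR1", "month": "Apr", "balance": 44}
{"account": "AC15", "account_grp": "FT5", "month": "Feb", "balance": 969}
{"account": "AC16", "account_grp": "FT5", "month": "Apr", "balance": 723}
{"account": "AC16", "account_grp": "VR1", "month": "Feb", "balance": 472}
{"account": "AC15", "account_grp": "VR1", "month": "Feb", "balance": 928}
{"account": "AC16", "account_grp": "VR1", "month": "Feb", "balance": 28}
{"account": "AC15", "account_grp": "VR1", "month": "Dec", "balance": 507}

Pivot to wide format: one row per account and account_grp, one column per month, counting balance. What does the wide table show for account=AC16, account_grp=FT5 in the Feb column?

4

Rows with account=AC16, account_grp=FT5 and month=Feb: balance values are 31, 329, 563, 895.
4 rows match — count = 4.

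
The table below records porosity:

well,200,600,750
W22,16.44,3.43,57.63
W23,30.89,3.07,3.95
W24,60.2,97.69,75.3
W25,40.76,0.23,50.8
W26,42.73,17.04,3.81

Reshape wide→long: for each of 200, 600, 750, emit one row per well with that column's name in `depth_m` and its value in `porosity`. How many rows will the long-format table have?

5 well values × 3 melted columns = 15 rows.

15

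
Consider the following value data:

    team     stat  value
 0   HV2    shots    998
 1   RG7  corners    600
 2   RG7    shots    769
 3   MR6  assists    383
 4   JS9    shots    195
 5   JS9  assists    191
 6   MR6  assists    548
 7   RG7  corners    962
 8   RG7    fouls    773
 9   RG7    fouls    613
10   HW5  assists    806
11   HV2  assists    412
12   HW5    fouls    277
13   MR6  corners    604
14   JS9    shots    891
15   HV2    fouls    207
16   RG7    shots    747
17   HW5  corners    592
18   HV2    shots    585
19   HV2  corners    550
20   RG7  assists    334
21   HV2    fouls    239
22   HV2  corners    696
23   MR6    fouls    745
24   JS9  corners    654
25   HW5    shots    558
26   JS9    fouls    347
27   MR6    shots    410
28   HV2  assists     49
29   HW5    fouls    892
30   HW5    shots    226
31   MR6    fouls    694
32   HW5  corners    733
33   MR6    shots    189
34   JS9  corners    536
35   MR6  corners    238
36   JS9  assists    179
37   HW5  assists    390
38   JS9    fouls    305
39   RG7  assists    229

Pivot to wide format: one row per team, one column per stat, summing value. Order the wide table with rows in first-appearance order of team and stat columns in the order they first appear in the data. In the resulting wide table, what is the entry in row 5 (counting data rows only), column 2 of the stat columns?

1325

With rows in first-appearance order of team, row 5 is team=HW5. stat columns in first-appearance order: shots, corners, assists, fouls; column 2 is corners.
Long rows with team=HW5, stat=corners: 592 + 733 = 1325.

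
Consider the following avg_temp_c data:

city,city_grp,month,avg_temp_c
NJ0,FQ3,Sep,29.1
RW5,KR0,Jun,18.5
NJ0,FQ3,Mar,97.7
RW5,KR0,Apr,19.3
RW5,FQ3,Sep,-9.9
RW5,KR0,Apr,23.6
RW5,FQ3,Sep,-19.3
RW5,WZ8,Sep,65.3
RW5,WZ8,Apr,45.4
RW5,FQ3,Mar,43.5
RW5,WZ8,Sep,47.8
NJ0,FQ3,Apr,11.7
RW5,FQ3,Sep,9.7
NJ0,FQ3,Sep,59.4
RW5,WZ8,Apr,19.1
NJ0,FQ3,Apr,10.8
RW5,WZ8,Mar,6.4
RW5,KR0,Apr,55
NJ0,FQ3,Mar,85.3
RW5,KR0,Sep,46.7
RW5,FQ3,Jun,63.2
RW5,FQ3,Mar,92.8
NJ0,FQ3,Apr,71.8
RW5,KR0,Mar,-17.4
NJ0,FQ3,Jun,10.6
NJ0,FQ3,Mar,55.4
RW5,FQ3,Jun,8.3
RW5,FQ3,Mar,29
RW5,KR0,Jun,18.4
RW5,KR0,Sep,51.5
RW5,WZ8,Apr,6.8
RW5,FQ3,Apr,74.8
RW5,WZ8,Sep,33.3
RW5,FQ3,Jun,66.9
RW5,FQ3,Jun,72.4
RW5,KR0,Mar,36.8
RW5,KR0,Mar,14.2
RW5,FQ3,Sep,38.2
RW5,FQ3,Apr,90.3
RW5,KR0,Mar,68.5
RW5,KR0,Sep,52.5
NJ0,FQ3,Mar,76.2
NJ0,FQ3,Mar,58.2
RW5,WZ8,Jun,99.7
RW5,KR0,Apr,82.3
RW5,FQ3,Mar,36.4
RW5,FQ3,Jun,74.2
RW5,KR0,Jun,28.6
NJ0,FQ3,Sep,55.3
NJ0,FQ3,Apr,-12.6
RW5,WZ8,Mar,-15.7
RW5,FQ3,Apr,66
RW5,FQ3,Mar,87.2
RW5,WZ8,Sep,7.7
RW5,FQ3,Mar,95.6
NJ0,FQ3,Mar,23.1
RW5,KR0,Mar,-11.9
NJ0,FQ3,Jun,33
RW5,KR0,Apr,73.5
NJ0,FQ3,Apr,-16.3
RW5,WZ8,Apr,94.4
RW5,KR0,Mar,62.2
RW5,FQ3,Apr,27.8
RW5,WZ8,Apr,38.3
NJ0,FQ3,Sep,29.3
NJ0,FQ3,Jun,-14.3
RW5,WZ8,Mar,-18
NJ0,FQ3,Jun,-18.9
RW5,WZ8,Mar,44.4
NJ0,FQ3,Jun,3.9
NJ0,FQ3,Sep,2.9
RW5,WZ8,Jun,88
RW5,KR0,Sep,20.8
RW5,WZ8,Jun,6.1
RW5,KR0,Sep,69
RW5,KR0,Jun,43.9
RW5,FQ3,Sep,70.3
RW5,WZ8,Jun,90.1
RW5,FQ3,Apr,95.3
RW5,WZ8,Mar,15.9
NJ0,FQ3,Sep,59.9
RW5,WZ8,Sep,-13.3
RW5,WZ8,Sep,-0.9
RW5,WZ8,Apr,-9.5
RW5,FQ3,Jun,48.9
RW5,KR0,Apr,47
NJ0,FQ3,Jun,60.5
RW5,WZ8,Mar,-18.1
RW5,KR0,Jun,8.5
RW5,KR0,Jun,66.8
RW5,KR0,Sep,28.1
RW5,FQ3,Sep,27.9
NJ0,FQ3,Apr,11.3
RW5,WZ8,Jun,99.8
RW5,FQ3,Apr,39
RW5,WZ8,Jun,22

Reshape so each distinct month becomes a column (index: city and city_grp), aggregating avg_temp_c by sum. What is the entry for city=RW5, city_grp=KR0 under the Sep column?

Rows with city=RW5, city_grp=KR0 and month=Sep: avg_temp_c values are 46.7, 51.5, 52.5, 20.8, 69, 28.1.
46.7 + 51.5 + 52.5 + 20.8 + 69 + 28.1 = 268.6.

268.6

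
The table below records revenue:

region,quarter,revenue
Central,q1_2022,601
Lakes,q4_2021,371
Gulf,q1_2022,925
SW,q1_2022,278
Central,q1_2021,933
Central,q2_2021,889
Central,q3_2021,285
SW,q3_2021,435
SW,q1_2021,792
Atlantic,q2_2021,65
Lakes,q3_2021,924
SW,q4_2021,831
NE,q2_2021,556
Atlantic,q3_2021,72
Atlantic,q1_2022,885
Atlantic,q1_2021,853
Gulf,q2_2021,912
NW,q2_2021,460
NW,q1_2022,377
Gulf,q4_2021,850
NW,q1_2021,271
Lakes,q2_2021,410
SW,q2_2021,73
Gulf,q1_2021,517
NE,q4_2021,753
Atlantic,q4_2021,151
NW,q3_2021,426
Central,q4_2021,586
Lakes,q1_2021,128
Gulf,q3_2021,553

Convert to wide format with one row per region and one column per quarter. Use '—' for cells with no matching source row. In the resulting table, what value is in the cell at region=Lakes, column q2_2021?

410

The long row with region=Lakes, quarter=q2_2021 has revenue=410.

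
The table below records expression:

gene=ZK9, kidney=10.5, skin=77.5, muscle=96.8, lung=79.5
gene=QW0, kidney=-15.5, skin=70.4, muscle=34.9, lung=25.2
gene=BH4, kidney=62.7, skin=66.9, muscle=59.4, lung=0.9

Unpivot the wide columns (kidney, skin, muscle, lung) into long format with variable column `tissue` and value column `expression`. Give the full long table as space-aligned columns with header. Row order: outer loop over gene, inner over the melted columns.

Each (gene, column) pair becomes one row: 3 × 4 = 12 rows.
For example, (ZK9, kidney) → expression=10.5.

gene  tissue  expression
ZK9   kidney  10.5      
ZK9   skin    77.5      
ZK9   muscle  96.8      
ZK9   lung    79.5      
QW0   kidney  -15.5     
QW0   skin    70.4      
QW0   muscle  34.9      
QW0   lung    25.2      
BH4   kidney  62.7      
BH4   skin    66.9      
BH4   muscle  59.4      
BH4   lung    0.9       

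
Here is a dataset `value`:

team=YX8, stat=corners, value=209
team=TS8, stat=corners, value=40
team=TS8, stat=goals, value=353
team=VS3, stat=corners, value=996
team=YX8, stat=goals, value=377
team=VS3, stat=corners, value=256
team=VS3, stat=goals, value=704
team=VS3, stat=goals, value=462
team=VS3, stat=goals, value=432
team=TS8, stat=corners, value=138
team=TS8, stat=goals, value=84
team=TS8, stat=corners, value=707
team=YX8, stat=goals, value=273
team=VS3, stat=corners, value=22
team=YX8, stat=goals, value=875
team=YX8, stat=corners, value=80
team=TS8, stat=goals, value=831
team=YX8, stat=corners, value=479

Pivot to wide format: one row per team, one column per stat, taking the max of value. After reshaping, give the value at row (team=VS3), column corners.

996

Rows with team=VS3 and stat=corners: value values are 996, 256, 22.
max(996, 256, 22) = 996.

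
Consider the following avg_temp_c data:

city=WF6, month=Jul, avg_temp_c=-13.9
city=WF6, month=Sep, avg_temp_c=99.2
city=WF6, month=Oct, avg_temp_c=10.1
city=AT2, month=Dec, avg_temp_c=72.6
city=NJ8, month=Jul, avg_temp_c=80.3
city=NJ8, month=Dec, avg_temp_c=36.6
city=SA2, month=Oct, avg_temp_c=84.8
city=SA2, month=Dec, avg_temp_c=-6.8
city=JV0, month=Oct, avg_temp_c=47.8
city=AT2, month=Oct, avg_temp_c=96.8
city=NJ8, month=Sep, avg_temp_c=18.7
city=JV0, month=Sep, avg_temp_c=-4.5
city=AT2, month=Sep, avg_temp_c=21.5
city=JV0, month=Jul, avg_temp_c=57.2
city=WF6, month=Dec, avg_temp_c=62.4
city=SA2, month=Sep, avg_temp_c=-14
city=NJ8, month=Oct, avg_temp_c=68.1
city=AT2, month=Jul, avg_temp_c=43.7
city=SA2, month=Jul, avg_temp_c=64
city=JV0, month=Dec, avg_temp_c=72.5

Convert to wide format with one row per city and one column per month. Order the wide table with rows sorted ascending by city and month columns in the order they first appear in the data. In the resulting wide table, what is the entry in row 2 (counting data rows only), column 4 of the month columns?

With rows sorted ascending by city, row 2 is city=JV0. month columns in first-appearance order: Jul, Sep, Oct, Dec; column 4 is Dec.
Long rows with city=JV0, month=Dec: avg_temp_c = 72.5.

72.5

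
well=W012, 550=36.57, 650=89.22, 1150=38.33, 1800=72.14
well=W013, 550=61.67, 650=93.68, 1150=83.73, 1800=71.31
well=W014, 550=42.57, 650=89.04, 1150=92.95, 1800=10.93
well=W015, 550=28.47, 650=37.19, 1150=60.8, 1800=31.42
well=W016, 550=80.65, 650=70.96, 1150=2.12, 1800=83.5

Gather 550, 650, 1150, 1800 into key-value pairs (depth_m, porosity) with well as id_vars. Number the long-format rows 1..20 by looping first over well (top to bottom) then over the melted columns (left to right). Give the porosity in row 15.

60.8

20 rows total (5 × 4). Row 15: index ⌊(15-1)/4⌋ = 3 into well → W015; (15-1) mod 4 = 2 into the melted columns → 1150.
So row 15 is (W015, 1150, 60.8); porosity = 60.8.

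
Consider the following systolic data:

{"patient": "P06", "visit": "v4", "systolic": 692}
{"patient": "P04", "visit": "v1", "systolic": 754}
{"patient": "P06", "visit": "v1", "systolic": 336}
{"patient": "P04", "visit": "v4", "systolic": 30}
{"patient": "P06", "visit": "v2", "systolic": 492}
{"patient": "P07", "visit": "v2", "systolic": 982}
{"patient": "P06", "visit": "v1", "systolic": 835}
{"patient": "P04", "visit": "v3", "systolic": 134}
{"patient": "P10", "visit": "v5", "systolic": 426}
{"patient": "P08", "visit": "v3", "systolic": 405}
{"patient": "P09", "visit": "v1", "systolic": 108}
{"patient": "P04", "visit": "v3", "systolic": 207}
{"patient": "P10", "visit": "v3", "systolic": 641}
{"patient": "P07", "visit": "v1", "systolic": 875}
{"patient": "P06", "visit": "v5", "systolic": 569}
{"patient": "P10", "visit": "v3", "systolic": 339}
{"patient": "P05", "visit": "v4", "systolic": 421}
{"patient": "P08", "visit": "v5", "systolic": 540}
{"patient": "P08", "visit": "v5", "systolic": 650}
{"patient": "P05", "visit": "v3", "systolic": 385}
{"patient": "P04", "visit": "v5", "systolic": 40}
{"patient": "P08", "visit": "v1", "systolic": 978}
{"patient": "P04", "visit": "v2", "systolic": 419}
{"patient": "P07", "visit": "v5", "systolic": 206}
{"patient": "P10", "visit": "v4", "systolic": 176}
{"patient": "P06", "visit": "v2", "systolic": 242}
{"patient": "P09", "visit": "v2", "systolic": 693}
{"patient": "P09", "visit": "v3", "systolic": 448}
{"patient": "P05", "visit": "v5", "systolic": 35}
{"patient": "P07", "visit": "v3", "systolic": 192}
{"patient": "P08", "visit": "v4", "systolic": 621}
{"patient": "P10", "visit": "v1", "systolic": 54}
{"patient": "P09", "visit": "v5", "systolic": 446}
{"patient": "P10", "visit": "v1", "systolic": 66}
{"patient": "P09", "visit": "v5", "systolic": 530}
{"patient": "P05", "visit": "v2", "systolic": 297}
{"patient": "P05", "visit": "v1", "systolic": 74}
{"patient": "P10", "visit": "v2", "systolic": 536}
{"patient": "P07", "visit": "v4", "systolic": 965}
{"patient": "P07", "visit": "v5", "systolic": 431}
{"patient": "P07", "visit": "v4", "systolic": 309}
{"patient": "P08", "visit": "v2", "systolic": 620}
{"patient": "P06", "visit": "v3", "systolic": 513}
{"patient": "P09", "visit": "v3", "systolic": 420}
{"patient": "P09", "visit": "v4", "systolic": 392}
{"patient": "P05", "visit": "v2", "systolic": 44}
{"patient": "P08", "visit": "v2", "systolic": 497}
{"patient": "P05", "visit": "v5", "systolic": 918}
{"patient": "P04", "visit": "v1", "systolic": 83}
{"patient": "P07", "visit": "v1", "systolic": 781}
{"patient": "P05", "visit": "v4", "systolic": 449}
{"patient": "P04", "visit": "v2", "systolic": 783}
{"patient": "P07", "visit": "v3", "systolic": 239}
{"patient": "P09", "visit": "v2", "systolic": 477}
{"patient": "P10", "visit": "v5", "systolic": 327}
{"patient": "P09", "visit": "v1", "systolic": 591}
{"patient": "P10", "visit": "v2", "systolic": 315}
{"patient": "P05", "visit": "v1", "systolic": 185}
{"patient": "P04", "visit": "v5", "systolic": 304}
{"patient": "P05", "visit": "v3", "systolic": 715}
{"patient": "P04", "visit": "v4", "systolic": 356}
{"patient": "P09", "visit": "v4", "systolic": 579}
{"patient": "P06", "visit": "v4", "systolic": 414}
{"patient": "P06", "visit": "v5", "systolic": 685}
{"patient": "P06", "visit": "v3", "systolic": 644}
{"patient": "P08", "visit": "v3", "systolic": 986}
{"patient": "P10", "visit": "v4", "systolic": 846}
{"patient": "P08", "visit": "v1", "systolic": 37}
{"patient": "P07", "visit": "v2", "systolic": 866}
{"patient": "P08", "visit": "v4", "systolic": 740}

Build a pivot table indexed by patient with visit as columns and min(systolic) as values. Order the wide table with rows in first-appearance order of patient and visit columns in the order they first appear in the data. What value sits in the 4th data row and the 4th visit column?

339

With rows in first-appearance order of patient, row 4 is patient=P10. visit columns in first-appearance order: v4, v1, v2, v3, v5; column 4 is v3.
Long rows with patient=P10, visit=v3: min(641, 339) = 339.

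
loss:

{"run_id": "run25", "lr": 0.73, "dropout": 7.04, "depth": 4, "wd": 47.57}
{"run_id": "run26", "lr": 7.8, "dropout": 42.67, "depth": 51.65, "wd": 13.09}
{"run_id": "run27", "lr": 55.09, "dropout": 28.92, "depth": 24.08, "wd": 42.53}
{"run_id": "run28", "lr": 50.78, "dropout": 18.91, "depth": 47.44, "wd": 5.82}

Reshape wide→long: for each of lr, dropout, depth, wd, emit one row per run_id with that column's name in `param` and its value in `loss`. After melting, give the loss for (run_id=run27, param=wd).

42.53

Unpivoting turns each (run_id, wide-column) pair into one long row.
The wide cell at row run27, column wd holds 42.53, so the long row (run27, wd) has loss=42.53.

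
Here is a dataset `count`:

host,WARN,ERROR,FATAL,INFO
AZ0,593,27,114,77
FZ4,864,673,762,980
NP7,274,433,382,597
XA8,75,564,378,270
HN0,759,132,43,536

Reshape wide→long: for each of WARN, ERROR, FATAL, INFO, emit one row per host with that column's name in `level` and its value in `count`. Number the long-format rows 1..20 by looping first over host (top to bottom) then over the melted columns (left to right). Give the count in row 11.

382

20 rows total (5 × 4). Row 11: index ⌊(11-1)/4⌋ = 2 into host → NP7; (11-1) mod 4 = 2 into the melted columns → FATAL.
So row 11 is (NP7, FATAL, 382); count = 382.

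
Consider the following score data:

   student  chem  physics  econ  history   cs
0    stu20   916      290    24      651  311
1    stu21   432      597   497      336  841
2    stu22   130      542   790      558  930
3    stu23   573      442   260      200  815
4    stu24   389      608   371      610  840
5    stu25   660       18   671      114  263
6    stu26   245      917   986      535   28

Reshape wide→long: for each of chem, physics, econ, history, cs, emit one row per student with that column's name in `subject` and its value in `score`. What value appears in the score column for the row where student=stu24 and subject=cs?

Unpivoting turns each (student, wide-column) pair into one long row.
The wide cell at row stu24, column cs holds 840, so the long row (stu24, cs) has score=840.

840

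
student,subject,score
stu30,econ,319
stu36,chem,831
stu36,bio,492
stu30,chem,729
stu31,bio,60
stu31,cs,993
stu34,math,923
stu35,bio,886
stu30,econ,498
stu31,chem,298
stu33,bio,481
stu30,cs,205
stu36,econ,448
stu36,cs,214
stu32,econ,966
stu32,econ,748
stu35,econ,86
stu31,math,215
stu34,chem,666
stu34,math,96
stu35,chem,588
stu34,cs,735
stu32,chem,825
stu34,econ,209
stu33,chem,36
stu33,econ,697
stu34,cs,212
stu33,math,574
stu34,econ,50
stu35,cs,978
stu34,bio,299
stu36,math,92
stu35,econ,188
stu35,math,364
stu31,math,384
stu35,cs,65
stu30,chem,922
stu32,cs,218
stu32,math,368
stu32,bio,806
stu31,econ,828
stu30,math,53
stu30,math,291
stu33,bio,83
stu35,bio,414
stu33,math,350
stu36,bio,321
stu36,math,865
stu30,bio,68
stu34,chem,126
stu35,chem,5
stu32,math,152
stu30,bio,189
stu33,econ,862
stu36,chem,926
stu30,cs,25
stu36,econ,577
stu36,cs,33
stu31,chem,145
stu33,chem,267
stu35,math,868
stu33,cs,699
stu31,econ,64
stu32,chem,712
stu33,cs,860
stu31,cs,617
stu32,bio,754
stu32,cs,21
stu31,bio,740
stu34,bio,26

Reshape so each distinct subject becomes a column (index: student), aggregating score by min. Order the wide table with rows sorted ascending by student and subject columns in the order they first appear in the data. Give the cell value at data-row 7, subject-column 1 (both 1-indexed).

448

With rows sorted ascending by student, row 7 is student=stu36. subject columns in first-appearance order: econ, chem, bio, cs, math; column 1 is econ.
Long rows with student=stu36, subject=econ: min(448, 577) = 448.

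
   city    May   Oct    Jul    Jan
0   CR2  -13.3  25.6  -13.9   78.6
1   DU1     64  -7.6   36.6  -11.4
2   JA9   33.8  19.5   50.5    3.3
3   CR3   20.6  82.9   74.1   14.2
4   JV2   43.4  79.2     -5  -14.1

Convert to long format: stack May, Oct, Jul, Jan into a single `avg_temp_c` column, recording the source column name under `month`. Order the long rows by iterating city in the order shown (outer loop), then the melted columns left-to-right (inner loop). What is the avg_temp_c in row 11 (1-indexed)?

20 rows total (5 × 4). Row 11: index ⌊(11-1)/4⌋ = 2 into city → JA9; (11-1) mod 4 = 2 into the melted columns → Jul.
So row 11 is (JA9, Jul, 50.5); avg_temp_c = 50.5.

50.5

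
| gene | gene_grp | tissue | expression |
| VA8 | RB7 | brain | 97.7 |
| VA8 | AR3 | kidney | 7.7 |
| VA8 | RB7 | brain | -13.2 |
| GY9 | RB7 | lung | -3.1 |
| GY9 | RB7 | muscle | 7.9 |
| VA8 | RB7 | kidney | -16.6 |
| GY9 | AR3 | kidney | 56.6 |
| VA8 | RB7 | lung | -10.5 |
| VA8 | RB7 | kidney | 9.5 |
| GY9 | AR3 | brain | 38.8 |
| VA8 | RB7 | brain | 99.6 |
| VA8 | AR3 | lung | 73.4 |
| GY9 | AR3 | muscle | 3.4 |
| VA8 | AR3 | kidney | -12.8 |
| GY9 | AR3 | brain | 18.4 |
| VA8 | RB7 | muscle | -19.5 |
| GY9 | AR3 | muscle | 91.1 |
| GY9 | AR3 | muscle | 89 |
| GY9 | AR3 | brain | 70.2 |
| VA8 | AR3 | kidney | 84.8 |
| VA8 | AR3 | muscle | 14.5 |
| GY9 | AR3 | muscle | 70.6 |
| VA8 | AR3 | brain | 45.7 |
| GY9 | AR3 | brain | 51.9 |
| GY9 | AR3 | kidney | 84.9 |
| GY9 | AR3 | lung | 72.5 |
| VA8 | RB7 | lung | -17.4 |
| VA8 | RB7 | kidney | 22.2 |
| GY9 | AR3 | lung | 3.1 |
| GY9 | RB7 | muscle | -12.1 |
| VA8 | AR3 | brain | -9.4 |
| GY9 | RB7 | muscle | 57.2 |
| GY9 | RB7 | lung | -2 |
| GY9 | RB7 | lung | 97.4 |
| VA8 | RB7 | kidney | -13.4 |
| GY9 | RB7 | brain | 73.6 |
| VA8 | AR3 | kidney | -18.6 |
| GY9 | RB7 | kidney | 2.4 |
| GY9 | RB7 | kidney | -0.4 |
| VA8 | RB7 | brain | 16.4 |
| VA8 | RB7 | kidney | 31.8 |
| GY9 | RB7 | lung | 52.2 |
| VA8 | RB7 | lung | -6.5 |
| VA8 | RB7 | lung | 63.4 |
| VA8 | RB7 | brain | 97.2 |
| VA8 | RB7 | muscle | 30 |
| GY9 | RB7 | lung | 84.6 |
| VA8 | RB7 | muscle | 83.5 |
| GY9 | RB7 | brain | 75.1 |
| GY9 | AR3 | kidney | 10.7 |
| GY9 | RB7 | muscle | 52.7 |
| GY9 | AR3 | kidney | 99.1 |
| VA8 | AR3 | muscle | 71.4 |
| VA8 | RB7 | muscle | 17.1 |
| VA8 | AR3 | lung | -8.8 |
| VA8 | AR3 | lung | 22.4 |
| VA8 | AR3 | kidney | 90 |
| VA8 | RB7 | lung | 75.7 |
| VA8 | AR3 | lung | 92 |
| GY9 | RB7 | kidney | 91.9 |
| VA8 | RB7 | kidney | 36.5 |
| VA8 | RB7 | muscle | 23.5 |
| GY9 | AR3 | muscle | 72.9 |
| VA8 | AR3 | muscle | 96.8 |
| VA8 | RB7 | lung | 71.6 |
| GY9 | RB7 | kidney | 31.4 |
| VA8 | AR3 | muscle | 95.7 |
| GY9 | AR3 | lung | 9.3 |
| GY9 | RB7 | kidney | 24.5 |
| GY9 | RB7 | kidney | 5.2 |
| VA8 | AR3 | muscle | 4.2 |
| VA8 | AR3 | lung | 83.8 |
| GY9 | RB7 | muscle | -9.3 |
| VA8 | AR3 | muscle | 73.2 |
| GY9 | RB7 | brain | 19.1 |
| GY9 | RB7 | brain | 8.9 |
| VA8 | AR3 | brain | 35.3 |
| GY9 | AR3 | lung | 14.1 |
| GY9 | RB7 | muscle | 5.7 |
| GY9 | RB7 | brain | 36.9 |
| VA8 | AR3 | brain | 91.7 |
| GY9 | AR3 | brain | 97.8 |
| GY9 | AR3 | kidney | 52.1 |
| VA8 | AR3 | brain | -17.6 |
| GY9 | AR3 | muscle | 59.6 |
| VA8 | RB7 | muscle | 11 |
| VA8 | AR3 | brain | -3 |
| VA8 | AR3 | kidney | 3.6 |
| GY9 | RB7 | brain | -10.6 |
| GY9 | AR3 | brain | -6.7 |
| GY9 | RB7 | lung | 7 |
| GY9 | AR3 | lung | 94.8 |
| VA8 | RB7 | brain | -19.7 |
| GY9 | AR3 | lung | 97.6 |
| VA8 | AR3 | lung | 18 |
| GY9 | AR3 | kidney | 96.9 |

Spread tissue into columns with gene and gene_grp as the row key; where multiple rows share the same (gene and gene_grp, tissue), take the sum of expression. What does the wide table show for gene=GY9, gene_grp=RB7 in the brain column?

203

Rows with gene=GY9, gene_grp=RB7 and tissue=brain: expression values are 73.6, 75.1, 19.1, 8.9, 36.9, -10.6.
73.6 + 75.1 + 19.1 + 8.9 + 36.9 + -10.6 = 203.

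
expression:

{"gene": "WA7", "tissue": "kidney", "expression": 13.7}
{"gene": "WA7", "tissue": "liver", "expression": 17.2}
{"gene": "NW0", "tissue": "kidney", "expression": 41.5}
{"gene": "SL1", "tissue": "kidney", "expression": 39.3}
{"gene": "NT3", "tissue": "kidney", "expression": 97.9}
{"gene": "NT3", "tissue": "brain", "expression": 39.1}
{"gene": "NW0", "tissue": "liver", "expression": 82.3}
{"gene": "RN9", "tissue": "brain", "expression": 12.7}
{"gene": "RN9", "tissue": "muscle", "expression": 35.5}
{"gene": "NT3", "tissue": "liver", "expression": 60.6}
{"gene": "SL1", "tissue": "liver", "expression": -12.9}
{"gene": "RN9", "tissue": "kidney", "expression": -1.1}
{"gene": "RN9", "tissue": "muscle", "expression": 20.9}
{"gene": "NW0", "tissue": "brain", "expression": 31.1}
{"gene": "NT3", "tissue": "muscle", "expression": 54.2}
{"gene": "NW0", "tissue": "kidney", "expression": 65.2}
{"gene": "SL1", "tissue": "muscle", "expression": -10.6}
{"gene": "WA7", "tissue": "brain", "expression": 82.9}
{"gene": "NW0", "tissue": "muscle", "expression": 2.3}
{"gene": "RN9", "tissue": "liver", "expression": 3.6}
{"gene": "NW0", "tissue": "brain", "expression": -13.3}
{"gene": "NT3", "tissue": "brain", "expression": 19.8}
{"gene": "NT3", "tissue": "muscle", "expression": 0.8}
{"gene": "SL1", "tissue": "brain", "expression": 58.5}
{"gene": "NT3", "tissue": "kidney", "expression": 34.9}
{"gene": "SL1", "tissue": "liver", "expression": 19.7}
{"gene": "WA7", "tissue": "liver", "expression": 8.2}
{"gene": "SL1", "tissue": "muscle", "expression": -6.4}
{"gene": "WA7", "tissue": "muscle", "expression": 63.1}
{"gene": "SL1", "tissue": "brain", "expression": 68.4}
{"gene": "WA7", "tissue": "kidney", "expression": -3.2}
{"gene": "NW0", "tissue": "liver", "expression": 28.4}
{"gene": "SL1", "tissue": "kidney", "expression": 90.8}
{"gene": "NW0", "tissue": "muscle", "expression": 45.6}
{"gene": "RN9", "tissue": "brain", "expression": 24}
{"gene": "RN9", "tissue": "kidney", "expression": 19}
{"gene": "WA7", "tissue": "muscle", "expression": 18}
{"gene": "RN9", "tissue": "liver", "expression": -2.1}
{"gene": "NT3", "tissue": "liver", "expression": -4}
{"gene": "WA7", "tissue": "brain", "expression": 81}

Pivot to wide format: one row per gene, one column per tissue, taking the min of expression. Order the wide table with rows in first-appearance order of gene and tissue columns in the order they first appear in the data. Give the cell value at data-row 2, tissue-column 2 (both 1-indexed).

28.4

With rows in first-appearance order of gene, row 2 is gene=NW0. tissue columns in first-appearance order: kidney, liver, brain, muscle; column 2 is liver.
Long rows with gene=NW0, tissue=liver: min(82.3, 28.4) = 28.4.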